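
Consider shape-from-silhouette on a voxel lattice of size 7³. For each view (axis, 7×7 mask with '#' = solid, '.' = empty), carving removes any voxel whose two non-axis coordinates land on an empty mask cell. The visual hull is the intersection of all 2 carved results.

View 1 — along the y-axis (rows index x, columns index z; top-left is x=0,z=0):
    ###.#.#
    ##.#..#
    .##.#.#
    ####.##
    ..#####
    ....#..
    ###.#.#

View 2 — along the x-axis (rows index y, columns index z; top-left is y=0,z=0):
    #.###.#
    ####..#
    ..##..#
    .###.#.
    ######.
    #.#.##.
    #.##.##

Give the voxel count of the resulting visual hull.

remaining voxels: 135

full grid |V| = 343
carve view 1 (along y, XZ-mask fill 30/49): 210 voxels remain
carve view 2 (along x, YZ-mask fill 32/49): 135 voxels remain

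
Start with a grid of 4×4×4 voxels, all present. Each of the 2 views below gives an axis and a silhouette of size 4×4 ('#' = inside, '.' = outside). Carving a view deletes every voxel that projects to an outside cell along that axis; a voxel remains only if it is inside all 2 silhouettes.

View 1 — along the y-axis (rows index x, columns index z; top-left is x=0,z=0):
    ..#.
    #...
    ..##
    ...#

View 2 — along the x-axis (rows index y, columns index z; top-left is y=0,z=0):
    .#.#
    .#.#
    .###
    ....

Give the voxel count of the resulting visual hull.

start: 4×4×4 = 64 voxels
[1] y-view keeps 5 columns → grid now 20
[2] x-view keeps 7 columns → grid now 8

8 voxels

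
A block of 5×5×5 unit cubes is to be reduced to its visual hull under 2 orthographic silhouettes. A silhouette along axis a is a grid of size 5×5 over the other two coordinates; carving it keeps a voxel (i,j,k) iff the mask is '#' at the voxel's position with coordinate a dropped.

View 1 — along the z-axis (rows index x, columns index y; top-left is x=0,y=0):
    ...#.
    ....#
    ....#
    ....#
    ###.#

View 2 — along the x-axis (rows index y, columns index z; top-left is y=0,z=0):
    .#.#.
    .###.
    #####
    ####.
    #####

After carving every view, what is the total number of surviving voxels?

start: 5×5×5 = 125 voxels
[1] z-view keeps 8 columns → grid now 40
[2] x-view keeps 19 columns → grid now 34

|visual hull| = 34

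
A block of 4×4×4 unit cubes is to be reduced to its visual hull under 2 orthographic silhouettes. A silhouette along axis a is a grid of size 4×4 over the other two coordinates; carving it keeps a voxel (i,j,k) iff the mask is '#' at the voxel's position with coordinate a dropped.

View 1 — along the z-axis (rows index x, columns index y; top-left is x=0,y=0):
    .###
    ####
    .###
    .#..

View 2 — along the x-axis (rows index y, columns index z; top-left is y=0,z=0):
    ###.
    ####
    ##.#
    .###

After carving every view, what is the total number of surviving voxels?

voxel count = 37

initial block: 4^3 = 64
[1] z-view keeps 11 columns → grid now 44
[2] x-view keeps 13 columns → grid now 37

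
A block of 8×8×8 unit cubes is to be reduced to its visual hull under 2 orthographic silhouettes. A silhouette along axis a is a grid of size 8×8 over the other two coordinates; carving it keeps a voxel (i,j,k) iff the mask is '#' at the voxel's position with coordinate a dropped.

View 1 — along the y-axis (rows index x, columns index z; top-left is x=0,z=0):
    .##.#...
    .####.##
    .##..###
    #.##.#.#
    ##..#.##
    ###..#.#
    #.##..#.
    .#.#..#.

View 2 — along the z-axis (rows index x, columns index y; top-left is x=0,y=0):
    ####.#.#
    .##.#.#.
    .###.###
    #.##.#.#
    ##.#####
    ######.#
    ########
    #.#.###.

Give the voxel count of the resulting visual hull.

214 voxels

start: 8×8×8 = 512 voxels
carve view 1 (along y, XZ-mask fill 36/64): 288 voxels remain
carve view 2 (along z, XY-mask fill 48/64): 214 voxels remain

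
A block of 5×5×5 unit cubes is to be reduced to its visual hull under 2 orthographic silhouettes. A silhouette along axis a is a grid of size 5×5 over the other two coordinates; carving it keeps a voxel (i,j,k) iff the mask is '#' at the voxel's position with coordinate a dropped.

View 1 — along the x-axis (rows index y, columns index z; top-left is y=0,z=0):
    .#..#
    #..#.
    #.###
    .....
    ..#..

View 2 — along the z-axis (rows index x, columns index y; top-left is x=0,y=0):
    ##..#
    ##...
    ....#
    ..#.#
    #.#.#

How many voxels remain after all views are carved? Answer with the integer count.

remaining voxels: 22

start: 5×5×5 = 125 voxels
  1. axis=0 (YZ plane), |mask|=9  ⇒  voxels=45
  2. axis=2 (XY plane), |mask|=11  ⇒  voxels=22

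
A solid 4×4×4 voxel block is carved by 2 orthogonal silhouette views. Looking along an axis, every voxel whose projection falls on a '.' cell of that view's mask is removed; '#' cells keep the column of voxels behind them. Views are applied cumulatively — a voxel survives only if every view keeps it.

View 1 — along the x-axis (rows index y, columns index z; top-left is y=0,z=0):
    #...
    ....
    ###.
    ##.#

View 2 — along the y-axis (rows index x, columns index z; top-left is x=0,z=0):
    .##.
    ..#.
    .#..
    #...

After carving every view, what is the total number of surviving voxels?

9 voxels

start: 4×4×4 = 64 voxels
V1 x: intersect with YZ mask (7 set) -- 28 left
V2 y: intersect with XZ mask (5 set) -- 9 left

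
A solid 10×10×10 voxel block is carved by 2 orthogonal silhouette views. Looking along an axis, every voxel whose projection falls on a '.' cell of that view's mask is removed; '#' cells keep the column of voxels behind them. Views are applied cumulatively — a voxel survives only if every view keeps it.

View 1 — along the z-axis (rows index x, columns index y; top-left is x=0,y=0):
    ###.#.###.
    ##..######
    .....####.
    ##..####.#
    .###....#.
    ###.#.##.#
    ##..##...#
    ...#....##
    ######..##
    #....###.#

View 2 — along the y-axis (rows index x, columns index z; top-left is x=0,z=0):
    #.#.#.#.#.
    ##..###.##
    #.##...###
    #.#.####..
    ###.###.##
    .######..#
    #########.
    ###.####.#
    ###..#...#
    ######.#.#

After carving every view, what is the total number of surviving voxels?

voxel count = 387

full grid |V| = 1000
[1] z-view keeps 58 columns → grid now 580
[2] y-view keeps 69 columns → grid now 387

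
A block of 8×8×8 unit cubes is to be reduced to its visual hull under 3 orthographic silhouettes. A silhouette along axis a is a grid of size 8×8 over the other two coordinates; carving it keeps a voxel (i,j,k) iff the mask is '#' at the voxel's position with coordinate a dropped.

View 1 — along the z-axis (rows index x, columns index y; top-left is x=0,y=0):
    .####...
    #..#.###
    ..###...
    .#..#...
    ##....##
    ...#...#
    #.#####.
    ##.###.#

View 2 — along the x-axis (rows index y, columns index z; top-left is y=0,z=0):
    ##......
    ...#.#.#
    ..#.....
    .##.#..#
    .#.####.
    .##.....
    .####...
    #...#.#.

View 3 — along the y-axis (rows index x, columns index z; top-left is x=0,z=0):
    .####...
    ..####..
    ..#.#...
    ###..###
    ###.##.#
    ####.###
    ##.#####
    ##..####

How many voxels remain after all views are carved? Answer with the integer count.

remaining voxels: 67

initial block: 8^3 = 512
carve view 1 (along z, XY-mask fill 32/64): 256 voxels remain
carve view 2 (along x, YZ-mask fill 24/64): 102 voxels remain
carve view 3 (along y, XZ-mask fill 42/64): 67 voxels remain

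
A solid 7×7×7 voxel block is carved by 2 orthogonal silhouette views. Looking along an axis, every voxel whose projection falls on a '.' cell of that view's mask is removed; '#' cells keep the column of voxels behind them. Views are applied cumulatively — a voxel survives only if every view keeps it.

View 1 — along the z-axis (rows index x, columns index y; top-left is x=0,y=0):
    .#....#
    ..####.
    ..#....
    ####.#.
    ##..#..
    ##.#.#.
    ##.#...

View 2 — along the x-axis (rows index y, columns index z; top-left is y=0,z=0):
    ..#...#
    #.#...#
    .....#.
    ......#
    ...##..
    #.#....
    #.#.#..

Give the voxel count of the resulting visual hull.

43 voxels

full grid |V| = 343
V1 z: intersect with XY mask (22 set) -- 154 left
V2 x: intersect with YZ mask (14 set) -- 43 left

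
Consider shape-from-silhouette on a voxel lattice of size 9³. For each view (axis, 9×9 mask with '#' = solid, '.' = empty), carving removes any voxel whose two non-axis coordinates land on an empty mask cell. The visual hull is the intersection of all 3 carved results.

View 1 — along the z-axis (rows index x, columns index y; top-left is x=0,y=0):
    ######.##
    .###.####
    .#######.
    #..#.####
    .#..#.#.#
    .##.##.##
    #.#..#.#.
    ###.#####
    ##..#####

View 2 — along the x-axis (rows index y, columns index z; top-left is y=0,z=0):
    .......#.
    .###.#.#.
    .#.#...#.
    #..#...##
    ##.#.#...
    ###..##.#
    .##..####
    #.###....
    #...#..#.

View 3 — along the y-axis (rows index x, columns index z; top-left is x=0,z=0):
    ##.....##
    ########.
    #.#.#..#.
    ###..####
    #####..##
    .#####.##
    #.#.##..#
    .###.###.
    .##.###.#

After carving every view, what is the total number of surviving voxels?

start: 9×9×9 = 729 voxels
after view 1 [z-axis, 57 of 81 cells solid] → remaining = 513
after view 2 [x-axis, 36 of 81 cells solid] → remaining = 235
after view 3 [y-axis, 54 of 81 cells solid] → remaining = 160

|visual hull| = 160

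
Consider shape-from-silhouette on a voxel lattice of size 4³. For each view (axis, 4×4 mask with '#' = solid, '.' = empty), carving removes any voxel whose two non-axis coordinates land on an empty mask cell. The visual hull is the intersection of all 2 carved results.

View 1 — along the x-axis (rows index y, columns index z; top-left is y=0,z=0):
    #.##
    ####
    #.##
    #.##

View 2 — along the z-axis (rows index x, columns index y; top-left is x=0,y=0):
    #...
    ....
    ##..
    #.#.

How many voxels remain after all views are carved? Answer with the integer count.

|visual hull| = 16

initial block: 4^3 = 64
step 1: project along x, AND mask (13/16) → |grid| = 52
step 2: project along z, AND mask (5/16) → |grid| = 16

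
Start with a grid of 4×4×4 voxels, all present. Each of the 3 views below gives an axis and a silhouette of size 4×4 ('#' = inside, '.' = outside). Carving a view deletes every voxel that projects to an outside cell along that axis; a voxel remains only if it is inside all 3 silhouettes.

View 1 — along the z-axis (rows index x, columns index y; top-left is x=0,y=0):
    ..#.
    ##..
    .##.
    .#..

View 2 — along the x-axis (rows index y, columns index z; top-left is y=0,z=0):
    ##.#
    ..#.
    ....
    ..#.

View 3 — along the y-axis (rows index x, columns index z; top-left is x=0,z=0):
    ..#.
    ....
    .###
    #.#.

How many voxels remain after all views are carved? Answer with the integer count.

initial block: 4^3 = 64
  1. axis=2 (XY plane), |mask|=6  ⇒  voxels=24
  2. axis=0 (YZ plane), |mask|=5  ⇒  voxels=6
  3. axis=1 (XZ plane), |mask|=6  ⇒  voxels=2

2 voxels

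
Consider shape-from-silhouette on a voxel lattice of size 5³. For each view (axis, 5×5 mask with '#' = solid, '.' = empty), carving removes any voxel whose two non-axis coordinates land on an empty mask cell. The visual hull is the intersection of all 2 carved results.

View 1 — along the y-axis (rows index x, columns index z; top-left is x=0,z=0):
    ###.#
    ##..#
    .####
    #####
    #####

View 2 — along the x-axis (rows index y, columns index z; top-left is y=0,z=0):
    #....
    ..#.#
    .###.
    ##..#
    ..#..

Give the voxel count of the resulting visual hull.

initial block: 5^3 = 125
carve view 1 (along y, XZ-mask fill 21/25): 105 voxels remain
carve view 2 (along x, YZ-mask fill 10/25): 43 voxels remain

remaining voxels: 43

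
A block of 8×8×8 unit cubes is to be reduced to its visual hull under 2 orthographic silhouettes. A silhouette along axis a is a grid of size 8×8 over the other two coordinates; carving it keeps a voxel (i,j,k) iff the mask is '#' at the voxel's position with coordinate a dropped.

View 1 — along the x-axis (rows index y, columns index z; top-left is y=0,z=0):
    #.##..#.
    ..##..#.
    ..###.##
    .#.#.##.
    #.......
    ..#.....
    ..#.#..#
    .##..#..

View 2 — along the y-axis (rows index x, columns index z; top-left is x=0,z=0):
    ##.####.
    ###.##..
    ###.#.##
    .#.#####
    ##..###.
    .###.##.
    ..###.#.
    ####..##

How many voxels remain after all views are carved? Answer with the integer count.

start: 8×8×8 = 512 voxels
V1 x: intersect with YZ mask (24 set) -- 192 left
V2 y: intersect with XZ mask (43 set) -- 130 left

remaining voxels: 130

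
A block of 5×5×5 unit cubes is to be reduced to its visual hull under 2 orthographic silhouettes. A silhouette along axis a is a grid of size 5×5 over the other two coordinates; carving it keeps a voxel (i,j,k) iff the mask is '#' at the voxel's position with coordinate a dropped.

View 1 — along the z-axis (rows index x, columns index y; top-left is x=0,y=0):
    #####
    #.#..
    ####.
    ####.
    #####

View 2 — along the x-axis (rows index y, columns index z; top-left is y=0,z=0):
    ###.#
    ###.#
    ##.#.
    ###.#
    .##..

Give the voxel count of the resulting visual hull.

before carving: 125 voxels (5×5×5)
V1 z: intersect with XY mask (20 set) -- 100 left
V2 x: intersect with YZ mask (17 set) -- 71 left

remaining voxels: 71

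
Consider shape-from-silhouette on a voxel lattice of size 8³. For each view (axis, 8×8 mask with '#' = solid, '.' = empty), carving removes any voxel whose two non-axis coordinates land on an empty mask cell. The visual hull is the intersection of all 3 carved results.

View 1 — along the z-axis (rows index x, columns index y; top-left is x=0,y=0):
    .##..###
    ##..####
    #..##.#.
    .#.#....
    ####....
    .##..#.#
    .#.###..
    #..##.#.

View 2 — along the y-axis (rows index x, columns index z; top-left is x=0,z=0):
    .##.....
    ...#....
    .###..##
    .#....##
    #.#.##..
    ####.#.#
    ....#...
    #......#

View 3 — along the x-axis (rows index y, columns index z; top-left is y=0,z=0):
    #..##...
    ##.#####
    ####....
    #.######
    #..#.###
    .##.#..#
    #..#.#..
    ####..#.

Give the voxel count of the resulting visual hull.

remaining voxels: 62

before carving: 512 voxels (8×8×8)
  1. axis=2 (XY plane), |mask|=33  ⇒  voxels=264
  2. axis=1 (XZ plane), |mask|=24  ⇒  voxels=94
  3. axis=0 (YZ plane), |mask|=38  ⇒  voxels=62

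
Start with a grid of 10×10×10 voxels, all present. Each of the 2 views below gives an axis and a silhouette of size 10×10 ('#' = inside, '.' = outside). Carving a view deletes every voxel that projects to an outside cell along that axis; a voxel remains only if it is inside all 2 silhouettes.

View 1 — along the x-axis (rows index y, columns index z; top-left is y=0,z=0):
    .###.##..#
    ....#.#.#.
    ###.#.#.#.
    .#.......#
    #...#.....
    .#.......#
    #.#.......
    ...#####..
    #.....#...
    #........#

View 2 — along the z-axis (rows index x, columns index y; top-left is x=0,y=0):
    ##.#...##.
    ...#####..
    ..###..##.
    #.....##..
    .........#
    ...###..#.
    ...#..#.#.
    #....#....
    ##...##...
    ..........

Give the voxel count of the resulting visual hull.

voxel count = 98

start: 10×10×10 = 1000 voxels
after view 1 [x-axis, 32 of 100 cells solid] → remaining = 320
after view 2 [z-axis, 32 of 100 cells solid] → remaining = 98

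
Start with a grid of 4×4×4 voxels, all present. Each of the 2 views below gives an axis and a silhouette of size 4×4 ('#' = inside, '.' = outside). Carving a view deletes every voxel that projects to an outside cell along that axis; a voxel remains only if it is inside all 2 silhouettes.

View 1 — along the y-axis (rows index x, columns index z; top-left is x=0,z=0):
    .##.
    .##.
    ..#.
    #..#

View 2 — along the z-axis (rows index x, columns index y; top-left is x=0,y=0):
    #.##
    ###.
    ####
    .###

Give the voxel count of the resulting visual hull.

remaining voxels: 22

initial block: 4^3 = 64
  1. axis=1 (XZ plane), |mask|=7  ⇒  voxels=28
  2. axis=2 (XY plane), |mask|=13  ⇒  voxels=22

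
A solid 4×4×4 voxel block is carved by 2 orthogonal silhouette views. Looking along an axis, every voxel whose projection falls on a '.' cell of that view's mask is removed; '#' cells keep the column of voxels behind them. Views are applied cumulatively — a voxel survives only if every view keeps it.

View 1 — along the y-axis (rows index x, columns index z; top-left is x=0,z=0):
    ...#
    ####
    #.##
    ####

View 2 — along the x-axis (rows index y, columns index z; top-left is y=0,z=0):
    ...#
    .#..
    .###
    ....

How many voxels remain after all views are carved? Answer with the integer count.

full grid |V| = 64
step 1: project along y, AND mask (12/16) → |grid| = 48
step 2: project along x, AND mask (5/16) → |grid| = 15

|visual hull| = 15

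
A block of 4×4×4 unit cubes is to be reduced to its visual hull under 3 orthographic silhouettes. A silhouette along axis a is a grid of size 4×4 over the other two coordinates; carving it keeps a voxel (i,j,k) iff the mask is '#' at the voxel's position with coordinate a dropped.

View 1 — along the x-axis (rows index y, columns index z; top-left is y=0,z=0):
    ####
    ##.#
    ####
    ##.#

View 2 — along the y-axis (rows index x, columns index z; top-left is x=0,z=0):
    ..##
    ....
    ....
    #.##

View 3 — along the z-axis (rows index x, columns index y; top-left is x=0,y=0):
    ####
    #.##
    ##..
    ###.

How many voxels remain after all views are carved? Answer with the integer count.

|visual hull| = 14

initial block: 4^3 = 64
step 1: project along x, AND mask (14/16) → |grid| = 56
step 2: project along y, AND mask (5/16) → |grid| = 16
step 3: project along z, AND mask (12/16) → |grid| = 14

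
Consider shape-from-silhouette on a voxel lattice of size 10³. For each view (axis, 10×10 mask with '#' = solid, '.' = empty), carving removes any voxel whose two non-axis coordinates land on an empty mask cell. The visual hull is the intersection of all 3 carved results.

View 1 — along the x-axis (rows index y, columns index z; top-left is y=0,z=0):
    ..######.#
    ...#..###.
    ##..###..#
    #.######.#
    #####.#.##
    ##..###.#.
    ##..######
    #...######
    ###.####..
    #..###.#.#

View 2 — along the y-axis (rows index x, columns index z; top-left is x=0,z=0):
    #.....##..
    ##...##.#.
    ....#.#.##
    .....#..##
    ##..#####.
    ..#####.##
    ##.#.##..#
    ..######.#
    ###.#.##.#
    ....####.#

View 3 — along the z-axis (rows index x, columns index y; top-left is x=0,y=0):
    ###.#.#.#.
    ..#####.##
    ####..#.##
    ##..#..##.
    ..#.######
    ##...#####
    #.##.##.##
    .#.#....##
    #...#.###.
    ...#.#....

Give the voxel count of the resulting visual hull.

remaining voxels: 226

before carving: 1000 voxels (10×10×10)
V1 x: intersect with YZ mask (67 set) -- 670 left
V2 y: intersect with XZ mask (54 set) -- 387 left
V3 z: intersect with XY mask (57 set) -- 226 left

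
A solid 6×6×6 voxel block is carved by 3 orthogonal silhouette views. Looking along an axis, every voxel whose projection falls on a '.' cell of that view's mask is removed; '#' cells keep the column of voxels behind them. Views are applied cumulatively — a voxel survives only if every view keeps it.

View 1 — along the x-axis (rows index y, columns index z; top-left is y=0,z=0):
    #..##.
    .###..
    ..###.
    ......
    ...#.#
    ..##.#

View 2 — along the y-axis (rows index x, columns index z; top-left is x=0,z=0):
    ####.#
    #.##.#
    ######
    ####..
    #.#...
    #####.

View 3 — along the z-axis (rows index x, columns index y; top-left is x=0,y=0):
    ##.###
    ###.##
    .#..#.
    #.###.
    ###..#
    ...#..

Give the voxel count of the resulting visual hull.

|visual hull| = 35

before carving: 216 voxels (6×6×6)
V1 x: intersect with YZ mask (14 set) -- 84 left
V2 y: intersect with XZ mask (26 set) -- 63 left
V3 z: intersect with XY mask (21 set) -- 35 left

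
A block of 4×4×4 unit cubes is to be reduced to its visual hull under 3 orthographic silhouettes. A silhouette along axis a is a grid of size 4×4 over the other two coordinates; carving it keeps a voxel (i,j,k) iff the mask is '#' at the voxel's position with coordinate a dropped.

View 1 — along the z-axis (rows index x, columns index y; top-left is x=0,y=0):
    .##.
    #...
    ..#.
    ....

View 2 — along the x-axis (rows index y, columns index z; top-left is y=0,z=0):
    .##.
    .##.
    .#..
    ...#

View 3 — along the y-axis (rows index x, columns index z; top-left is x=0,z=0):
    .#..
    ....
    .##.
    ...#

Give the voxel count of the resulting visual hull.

initial block: 4^3 = 64
  1. axis=2 (XY plane), |mask|=4  ⇒  voxels=16
  2. axis=0 (YZ plane), |mask|=6  ⇒  voxels=6
  3. axis=1 (XZ plane), |mask|=4  ⇒  voxels=3

|visual hull| = 3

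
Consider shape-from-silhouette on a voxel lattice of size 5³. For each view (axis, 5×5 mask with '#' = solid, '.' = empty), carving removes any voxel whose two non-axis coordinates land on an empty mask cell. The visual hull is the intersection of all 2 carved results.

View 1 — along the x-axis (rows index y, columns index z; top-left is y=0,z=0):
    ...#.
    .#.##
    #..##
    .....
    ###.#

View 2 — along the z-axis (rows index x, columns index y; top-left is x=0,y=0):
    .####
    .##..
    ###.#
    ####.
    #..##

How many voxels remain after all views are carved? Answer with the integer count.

full grid |V| = 125
[1] x-view keeps 11 columns → grid now 55
[2] z-view keeps 17 columns → grid now 39

39 voxels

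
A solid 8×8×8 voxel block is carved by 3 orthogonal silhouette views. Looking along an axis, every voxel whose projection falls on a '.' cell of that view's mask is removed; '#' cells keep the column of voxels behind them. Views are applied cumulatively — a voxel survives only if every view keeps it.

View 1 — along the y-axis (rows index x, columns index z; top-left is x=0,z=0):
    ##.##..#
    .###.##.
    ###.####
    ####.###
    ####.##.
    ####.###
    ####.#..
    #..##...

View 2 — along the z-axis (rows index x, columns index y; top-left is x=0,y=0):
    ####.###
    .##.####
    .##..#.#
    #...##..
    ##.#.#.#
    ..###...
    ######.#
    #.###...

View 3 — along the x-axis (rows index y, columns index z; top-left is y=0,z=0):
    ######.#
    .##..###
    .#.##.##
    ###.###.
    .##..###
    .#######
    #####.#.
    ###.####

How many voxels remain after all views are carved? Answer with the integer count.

|visual hull| = 159

full grid |V| = 512
  1. axis=1 (XZ plane), |mask|=45  ⇒  voxels=360
  2. axis=2 (XY plane), |mask|=39  ⇒  voxels=212
  3. axis=0 (YZ plane), |mask|=48  ⇒  voxels=159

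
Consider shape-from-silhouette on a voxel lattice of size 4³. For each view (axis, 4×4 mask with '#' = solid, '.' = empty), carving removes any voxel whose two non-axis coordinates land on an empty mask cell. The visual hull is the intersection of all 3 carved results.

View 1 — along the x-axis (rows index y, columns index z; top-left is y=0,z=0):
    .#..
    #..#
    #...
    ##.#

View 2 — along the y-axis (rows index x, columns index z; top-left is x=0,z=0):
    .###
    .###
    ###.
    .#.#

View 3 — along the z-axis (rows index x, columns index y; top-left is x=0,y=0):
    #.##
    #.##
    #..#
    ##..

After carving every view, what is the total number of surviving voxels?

start: 4×4×4 = 64 voxels
after view 1 [x-axis, 7 of 16 cells solid] → remaining = 28
after view 2 [y-axis, 11 of 16 cells solid] → remaining = 17
after view 3 [z-axis, 10 of 16 cells solid] → remaining = 11

voxel count = 11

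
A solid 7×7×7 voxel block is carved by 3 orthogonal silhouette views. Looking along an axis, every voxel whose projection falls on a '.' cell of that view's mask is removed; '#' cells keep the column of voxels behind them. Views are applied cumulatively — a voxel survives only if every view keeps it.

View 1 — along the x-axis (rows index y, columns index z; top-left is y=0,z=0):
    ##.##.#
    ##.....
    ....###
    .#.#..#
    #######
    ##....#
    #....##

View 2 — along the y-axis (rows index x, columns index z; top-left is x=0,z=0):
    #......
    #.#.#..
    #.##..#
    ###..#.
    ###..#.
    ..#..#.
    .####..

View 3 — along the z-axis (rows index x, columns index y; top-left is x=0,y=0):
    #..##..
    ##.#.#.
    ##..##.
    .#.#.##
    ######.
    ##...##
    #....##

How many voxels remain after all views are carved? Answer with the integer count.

before carving: 343 voxels (7×7×7)
after view 1 [x-axis, 26 of 49 cells solid] → remaining = 182
after view 2 [y-axis, 22 of 49 cells solid] → remaining = 73
after view 3 [z-axis, 28 of 49 cells solid] → remaining = 40

40 voxels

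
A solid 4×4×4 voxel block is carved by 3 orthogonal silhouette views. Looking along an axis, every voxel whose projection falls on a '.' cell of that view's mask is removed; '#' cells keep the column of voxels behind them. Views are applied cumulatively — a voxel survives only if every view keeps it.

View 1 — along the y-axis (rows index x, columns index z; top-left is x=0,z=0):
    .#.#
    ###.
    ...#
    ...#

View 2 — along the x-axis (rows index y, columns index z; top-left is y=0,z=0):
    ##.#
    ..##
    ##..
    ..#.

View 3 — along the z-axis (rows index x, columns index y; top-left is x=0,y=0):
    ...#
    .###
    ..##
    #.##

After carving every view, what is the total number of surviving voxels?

start: 4×4×4 = 64 voxels
[1] y-view keeps 7 columns → grid now 28
[2] x-view keeps 8 columns → grid now 14
[3] z-view keeps 9 columns → grid now 5

remaining voxels: 5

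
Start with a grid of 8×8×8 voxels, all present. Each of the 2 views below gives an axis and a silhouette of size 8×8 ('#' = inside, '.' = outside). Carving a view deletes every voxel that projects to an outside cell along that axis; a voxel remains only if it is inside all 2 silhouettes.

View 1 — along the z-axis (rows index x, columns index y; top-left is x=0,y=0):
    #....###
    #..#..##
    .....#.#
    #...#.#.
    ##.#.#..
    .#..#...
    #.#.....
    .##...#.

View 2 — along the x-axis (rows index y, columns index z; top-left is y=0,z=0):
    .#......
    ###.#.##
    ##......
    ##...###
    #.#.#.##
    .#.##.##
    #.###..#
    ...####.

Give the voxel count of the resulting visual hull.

|visual hull| = 94

full grid |V| = 512
carve view 1 (along z, XY-mask fill 24/64): 192 voxels remain
carve view 2 (along x, YZ-mask fill 33/64): 94 voxels remain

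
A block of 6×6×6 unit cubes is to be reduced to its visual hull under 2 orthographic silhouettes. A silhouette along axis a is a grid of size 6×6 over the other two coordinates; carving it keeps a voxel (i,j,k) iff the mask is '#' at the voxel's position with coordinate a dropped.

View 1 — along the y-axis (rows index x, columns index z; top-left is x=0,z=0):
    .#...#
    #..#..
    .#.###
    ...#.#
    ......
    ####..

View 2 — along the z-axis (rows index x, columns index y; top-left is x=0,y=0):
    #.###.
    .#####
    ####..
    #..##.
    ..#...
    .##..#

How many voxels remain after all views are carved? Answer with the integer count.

|visual hull| = 52

before carving: 216 voxels (6×6×6)
  1. axis=1 (XZ plane), |mask|=14  ⇒  voxels=84
  2. axis=2 (XY plane), |mask|=20  ⇒  voxels=52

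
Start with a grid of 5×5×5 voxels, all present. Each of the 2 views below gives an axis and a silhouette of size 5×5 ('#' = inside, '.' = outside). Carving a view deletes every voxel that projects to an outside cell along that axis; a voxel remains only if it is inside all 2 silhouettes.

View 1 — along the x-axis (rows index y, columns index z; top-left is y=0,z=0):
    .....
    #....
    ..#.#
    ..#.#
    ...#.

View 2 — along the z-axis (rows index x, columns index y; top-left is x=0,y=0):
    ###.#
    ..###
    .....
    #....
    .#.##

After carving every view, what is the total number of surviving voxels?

voxel count = 13

before carving: 125 voxels (5×5×5)
carve view 1 (along x, YZ-mask fill 6/25): 30 voxels remain
carve view 2 (along z, XY-mask fill 11/25): 13 voxels remain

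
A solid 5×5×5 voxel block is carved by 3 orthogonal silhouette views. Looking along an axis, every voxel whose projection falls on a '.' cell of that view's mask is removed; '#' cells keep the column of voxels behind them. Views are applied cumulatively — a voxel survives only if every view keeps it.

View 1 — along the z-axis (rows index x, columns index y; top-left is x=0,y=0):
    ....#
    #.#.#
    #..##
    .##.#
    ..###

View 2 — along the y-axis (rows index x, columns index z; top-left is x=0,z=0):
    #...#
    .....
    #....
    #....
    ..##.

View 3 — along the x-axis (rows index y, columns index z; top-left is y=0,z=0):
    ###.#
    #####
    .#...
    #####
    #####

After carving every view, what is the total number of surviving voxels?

11 voxels

full grid |V| = 125
V1 z: intersect with XY mask (13 set) -- 65 left
V2 y: intersect with XZ mask (6 set) -- 14 left
V3 x: intersect with YZ mask (20 set) -- 11 left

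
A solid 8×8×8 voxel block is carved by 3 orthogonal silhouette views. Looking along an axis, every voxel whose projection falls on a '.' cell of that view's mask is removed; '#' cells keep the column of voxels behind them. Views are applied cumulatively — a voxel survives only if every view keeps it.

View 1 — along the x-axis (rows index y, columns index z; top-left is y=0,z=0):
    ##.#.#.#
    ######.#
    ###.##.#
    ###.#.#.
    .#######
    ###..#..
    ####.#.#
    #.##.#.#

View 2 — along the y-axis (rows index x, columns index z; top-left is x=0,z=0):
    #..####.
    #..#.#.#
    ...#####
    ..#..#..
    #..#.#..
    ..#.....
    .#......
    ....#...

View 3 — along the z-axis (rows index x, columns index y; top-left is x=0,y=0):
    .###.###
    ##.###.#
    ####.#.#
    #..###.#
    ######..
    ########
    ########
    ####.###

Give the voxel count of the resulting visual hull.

voxel count = 90

initial block: 8^3 = 512
V1 x: intersect with YZ mask (45 set) -- 360 left
V2 y: intersect with XZ mask (22 set) -- 125 left
V3 z: intersect with XY mask (52 set) -- 90 left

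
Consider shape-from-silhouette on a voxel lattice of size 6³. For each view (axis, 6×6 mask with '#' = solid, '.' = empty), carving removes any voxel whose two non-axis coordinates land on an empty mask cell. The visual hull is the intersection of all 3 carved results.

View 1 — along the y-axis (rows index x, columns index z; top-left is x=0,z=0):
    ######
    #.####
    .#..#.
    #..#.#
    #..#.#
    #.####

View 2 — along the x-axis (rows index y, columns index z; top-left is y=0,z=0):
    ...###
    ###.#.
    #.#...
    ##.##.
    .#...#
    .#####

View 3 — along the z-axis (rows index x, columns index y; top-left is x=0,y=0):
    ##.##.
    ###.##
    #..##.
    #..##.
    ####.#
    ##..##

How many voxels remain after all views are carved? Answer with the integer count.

54 voxels

initial block: 6^3 = 216
step 1: project along y, AND mask (24/36) → |grid| = 144
step 2: project along x, AND mask (20/36) → |grid| = 78
step 3: project along z, AND mask (24/36) → |grid| = 54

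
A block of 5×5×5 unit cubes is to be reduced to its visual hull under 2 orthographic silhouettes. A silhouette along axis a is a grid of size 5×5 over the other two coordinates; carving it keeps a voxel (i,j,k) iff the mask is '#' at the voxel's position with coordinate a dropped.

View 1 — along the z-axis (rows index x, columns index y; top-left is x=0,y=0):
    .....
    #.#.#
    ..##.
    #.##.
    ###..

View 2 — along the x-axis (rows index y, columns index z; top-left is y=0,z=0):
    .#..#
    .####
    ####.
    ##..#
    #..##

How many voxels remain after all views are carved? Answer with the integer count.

initial block: 5^3 = 125
[1] z-view keeps 11 columns → grid now 55
[2] x-view keeps 16 columns → grid now 35

remaining voxels: 35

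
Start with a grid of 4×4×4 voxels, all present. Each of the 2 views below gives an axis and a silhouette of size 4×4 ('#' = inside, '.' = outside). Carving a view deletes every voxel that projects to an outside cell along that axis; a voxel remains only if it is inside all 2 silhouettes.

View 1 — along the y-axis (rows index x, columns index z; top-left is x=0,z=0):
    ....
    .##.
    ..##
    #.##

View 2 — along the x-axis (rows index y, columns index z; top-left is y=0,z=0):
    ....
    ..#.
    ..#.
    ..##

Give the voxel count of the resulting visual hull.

before carving: 64 voxels (4×4×4)
V1 y: intersect with XZ mask (7 set) -- 28 left
V2 x: intersect with YZ mask (4 set) -- 11 left

voxel count = 11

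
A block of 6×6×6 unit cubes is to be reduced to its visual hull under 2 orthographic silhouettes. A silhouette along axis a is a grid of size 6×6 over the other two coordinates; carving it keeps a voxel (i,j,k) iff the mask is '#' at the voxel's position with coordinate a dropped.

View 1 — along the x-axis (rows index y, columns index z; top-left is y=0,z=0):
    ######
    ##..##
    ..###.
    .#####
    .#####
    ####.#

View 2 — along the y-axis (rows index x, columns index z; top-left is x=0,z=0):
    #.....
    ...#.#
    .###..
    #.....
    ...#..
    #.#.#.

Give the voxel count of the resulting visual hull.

49 voxels

full grid |V| = 216
step 1: project along x, AND mask (28/36) → |grid| = 168
step 2: project along y, AND mask (11/36) → |grid| = 49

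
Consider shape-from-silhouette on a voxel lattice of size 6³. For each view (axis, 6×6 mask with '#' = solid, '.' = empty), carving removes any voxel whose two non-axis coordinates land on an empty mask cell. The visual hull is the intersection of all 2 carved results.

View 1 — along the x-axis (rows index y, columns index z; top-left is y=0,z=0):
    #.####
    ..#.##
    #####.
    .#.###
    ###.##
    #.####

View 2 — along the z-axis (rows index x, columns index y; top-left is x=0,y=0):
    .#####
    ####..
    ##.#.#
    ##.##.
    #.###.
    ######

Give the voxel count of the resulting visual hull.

full grid |V| = 216
after view 1 [x-axis, 27 of 36 cells solid] → remaining = 162
after view 2 [z-axis, 27 of 36 cells solid] → remaining = 119

119 voxels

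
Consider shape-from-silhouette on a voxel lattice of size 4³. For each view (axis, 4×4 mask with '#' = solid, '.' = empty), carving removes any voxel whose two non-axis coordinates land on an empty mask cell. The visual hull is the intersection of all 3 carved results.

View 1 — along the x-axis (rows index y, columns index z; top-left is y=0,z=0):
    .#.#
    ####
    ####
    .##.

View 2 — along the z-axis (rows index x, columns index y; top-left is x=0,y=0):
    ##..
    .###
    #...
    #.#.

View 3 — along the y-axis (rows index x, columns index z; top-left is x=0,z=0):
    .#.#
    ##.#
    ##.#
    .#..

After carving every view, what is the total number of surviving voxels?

start: 4×4×4 = 64 voxels
after view 1 [x-axis, 12 of 16 cells solid] → remaining = 48
after view 2 [z-axis, 8 of 16 cells solid] → remaining = 24
after view 3 [y-axis, 9 of 16 cells solid] → remaining = 15

voxel count = 15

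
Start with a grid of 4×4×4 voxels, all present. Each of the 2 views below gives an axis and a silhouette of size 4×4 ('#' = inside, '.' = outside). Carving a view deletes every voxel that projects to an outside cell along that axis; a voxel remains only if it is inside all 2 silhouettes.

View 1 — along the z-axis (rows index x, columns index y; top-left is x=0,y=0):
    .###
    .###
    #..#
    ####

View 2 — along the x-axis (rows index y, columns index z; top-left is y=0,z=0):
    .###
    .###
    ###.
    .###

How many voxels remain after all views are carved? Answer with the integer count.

before carving: 64 voxels (4×4×4)
carve view 1 (along z, XY-mask fill 12/16): 48 voxels remain
carve view 2 (along x, YZ-mask fill 12/16): 36 voxels remain

remaining voxels: 36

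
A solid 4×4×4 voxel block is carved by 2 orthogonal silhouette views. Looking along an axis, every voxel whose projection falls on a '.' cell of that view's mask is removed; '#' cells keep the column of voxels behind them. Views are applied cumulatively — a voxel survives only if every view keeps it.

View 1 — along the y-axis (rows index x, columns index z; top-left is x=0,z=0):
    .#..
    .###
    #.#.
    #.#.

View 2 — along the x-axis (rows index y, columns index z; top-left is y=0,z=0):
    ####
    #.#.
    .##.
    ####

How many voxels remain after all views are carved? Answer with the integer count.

remaining voxels: 26

before carving: 64 voxels (4×4×4)
carve view 1 (along y, XZ-mask fill 8/16): 32 voxels remain
carve view 2 (along x, YZ-mask fill 12/16): 26 voxels remain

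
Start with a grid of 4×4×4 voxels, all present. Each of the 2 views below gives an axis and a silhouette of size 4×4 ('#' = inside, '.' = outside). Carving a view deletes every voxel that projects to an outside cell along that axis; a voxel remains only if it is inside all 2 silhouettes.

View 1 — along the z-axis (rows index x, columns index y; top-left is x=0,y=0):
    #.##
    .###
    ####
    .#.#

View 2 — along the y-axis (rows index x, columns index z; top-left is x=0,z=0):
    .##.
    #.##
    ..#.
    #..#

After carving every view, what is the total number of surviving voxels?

start: 4×4×4 = 64 voxels
  1. axis=2 (XY plane), |mask|=12  ⇒  voxels=48
  2. axis=1 (XZ plane), |mask|=8  ⇒  voxels=23

|visual hull| = 23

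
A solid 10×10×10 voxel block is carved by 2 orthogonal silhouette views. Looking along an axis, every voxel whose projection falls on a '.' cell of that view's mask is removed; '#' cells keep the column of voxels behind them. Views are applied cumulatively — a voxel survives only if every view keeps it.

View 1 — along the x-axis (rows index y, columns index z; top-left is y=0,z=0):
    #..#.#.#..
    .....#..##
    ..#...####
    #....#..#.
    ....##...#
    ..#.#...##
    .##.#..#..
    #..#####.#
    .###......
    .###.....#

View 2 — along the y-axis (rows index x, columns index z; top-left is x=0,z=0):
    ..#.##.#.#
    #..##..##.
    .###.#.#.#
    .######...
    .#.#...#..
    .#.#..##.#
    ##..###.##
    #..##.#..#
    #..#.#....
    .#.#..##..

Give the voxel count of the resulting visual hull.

remaining voxels: 194

initial block: 10^3 = 1000
carve view 1 (along x, YZ-mask fill 40/100): 400 voxels remain
carve view 2 (along y, XZ-mask fill 49/100): 194 voxels remain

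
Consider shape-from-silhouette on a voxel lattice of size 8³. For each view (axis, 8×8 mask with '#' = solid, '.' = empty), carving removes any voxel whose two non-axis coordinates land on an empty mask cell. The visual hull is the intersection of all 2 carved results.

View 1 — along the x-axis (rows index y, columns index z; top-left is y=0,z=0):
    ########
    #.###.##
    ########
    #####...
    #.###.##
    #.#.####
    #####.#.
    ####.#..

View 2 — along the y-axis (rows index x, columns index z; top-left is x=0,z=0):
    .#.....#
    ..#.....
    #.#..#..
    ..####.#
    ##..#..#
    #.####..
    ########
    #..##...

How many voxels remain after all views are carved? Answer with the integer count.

200 voxels

full grid |V| = 512
carve view 1 (along x, YZ-mask fill 50/64): 400 voxels remain
carve view 2 (along y, XZ-mask fill 31/64): 200 voxels remain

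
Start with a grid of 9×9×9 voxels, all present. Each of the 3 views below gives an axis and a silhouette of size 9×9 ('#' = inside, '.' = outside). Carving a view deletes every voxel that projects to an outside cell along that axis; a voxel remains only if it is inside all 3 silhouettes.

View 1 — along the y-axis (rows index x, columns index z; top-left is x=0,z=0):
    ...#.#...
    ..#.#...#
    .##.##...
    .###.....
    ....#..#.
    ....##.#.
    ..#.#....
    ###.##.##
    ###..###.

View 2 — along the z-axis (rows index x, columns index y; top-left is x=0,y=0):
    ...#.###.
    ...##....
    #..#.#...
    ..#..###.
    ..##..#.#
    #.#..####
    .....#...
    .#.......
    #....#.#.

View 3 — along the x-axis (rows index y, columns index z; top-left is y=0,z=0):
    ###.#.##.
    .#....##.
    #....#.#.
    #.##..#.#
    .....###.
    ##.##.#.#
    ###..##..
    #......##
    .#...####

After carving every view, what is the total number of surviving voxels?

initial block: 9^3 = 729
V1 y: intersect with XZ mask (32 set) -- 288 left
V2 z: intersect with XY mask (28 set) -- 91 left
V3 x: intersect with YZ mask (39 set) -- 39 left

voxel count = 39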